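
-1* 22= -22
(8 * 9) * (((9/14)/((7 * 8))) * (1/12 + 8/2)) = 27/8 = 3.38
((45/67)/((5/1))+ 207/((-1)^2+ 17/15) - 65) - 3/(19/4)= 31.53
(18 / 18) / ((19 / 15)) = 15 / 19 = 0.79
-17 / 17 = -1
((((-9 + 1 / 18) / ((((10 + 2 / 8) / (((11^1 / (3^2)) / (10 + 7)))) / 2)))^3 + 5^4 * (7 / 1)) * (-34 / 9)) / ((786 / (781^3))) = -375045841014294172314372011 / 37440318051458073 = -10017164931.63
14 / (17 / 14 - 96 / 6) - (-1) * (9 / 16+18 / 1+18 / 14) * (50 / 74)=10691801 / 857808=12.46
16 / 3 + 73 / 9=121 / 9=13.44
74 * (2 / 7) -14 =50 / 7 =7.14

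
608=608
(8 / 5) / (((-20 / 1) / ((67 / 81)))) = -134 / 2025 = -0.07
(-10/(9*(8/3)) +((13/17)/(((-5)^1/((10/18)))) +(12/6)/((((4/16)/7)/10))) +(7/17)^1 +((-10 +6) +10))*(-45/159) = -1731685/10812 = -160.16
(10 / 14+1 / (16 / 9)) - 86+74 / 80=-46927 / 560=-83.80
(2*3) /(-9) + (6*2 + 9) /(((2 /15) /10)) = 4723 /3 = 1574.33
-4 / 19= -0.21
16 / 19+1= 35 / 19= 1.84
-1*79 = -79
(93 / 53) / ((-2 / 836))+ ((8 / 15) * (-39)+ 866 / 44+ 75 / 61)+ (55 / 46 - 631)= -5574996096 / 4089745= -1363.16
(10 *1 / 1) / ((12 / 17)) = 85 / 6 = 14.17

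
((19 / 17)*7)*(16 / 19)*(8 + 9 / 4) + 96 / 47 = 55588 / 799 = 69.57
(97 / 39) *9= 291 / 13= 22.38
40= 40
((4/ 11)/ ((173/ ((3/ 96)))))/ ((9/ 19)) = 19/ 137016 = 0.00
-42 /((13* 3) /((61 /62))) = -427 /403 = -1.06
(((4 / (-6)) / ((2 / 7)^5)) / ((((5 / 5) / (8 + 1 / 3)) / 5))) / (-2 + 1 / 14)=14706125 / 1944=7564.88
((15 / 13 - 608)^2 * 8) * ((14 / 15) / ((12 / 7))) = 12198318916 / 7605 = 1603986.71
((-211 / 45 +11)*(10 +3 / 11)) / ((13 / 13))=64.83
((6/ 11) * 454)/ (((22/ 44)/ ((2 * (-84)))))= -915264/ 11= -83205.82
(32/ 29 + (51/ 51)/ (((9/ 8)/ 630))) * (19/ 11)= 309168/ 319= 969.18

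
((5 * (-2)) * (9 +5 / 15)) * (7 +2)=-840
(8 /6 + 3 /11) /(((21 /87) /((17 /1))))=26129 /231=113.11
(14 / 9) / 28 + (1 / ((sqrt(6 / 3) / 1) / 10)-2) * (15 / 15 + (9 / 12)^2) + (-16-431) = -32405 / 72 + 125 * sqrt(2) / 16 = -439.02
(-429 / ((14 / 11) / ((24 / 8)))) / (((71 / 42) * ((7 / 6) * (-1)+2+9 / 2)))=-127413 / 1136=-112.16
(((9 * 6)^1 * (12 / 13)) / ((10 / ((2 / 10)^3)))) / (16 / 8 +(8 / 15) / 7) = 3402 / 177125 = 0.02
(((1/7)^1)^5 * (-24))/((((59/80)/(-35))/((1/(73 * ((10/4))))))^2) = -614400/6362735407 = -0.00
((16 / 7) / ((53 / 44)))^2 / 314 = 247808 / 21609637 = 0.01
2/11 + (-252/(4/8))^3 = -1408264702/11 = -128024063.82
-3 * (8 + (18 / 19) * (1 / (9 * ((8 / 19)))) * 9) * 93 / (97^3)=-11439 / 3650692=-0.00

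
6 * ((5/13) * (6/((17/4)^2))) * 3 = 2.30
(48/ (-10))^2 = 576/ 25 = 23.04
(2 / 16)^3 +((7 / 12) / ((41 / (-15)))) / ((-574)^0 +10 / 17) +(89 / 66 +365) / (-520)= -339168527 / 405250560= -0.84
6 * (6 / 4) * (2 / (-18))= -1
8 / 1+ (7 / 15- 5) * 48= -1048 / 5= -209.60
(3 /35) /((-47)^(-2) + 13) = 6627 /1005130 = 0.01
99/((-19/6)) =-594/19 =-31.26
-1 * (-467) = 467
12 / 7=1.71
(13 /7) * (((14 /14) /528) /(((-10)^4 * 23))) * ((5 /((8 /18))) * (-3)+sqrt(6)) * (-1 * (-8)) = -117 /28336000+13 * sqrt(6) /106260000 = -0.00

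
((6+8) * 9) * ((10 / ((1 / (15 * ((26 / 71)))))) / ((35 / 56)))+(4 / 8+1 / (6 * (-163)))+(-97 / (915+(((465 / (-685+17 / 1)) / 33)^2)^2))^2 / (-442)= 604604262358018516211704375704268162070388862012 / 54595248980079068662412865209720505365122275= 11074.30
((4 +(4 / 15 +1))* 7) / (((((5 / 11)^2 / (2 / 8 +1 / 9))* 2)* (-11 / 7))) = -553553 / 27000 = -20.50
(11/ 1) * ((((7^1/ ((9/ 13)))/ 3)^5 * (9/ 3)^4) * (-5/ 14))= -49031097115/ 354294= -138390.99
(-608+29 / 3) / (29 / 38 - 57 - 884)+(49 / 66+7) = 19758139 / 2358114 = 8.38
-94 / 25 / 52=-47 / 650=-0.07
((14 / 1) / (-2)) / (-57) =7 / 57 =0.12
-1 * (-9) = 9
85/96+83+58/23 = 190787/2208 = 86.41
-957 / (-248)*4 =957 / 62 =15.44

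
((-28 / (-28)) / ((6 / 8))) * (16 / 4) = 16 / 3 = 5.33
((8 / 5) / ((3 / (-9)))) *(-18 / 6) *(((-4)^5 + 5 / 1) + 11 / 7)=-512784 / 35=-14650.97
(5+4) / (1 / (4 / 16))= 9 / 4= 2.25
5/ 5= 1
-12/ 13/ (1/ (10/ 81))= -0.11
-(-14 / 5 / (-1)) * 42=-588 / 5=-117.60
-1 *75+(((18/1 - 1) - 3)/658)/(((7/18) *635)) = -15668607/208915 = -75.00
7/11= 0.64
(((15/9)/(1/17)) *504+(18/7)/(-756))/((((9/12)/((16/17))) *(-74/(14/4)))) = -33586552/39627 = -847.57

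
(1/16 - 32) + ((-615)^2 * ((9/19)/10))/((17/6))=32513587/5168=6291.33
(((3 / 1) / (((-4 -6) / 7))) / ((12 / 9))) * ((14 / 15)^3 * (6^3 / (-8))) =34.57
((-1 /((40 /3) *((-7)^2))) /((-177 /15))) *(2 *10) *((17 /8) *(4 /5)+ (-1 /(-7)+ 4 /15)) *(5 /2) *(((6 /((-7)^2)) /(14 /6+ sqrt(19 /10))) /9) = 11075 /90378442 - 6645 *sqrt(190) /1265298188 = 0.00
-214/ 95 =-2.25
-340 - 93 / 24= -2751 / 8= -343.88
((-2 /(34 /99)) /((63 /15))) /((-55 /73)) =1.84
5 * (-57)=-285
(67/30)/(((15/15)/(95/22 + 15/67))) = 10.14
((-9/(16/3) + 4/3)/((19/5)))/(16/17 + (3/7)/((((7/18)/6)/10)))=-70805/50947968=-0.00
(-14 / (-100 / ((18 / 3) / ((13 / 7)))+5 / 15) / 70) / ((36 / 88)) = 154 / 9645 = 0.02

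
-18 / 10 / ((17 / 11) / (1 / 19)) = -99 / 1615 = -0.06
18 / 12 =3 / 2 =1.50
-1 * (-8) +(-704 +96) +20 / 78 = -23390 / 39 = -599.74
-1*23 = -23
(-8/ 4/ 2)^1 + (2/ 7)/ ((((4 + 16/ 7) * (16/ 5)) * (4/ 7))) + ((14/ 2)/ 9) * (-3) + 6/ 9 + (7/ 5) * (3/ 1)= 1.56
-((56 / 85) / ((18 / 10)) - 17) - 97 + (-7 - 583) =-102566 / 153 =-670.37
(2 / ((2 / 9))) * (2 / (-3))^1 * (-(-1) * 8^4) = -24576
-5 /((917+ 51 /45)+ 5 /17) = -1275 /234199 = -0.01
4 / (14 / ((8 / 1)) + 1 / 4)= 2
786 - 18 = 768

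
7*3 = 21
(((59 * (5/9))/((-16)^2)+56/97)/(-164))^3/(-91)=3917337713108119/4480593696065266686885888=0.00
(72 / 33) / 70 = 12 / 385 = 0.03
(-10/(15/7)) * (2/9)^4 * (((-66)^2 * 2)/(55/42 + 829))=-3035648/25422417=-0.12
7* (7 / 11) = 49 / 11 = 4.45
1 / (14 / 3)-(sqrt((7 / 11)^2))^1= -65 / 154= -0.42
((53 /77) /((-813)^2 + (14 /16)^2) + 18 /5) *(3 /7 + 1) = 23452271620 /4560162607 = 5.14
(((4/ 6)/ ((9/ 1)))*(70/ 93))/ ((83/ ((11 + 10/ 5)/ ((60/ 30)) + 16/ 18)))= 9310/ 1875717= 0.00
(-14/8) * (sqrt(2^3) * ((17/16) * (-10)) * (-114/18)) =-333.08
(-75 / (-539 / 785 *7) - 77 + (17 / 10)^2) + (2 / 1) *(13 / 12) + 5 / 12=-31649267 / 565950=-55.92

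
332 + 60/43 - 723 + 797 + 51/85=87719/215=408.00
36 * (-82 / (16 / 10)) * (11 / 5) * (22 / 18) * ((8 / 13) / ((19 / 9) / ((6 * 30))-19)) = 64294560 / 399893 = 160.78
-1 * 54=-54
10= 10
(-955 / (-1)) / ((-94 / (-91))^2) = 7908355 / 8836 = 895.02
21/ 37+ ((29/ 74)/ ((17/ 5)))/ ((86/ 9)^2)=5292489/ 9304168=0.57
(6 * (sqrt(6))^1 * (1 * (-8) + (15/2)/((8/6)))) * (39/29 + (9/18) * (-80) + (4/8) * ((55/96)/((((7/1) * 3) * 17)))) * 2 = 1459888351 * sqrt(6)/1325184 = 2698.48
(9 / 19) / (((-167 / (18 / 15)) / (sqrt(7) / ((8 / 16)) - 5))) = 54 / 3173 - 108*sqrt(7) / 15865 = -0.00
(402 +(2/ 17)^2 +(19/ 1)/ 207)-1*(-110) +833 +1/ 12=321892957/ 239292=1345.19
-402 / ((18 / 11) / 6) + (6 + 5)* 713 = 6369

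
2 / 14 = 1 / 7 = 0.14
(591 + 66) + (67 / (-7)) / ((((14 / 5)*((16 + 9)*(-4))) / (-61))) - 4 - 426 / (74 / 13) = 41777101 / 72520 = 576.08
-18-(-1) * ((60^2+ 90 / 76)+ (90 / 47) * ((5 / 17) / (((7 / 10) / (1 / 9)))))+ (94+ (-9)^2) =798760923 / 212534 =3758.27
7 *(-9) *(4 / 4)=-63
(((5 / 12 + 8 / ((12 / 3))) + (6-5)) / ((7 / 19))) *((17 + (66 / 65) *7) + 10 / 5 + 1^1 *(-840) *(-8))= 341589163 / 5460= 62562.12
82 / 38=41 / 19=2.16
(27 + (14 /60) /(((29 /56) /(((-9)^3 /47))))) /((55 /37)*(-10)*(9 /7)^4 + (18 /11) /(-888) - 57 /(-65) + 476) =6929965070028 /151076310697523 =0.05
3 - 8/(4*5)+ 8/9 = 157/45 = 3.49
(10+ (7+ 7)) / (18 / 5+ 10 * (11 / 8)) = 480 / 347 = 1.38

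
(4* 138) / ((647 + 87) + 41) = 552 / 775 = 0.71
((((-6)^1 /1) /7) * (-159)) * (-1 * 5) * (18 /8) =-21465 /14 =-1533.21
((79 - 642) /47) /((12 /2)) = -563 /282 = -2.00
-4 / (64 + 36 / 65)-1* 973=-1020742 / 1049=-973.06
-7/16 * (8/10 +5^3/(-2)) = 4319/160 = 26.99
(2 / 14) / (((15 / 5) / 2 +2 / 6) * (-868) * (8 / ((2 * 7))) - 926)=-3 / 38542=-0.00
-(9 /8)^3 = -729 /512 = -1.42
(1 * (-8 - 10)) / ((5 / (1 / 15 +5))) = -456 / 25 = -18.24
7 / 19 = 0.37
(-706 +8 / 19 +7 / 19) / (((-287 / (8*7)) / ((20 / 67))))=2143840 / 52193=41.08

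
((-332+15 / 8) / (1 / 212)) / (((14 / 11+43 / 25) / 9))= -346433175 / 1646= -210469.73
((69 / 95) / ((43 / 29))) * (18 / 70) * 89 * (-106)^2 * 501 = 9022545090036 / 142975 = 63105753.38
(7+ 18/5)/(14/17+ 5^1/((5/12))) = 901/1090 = 0.83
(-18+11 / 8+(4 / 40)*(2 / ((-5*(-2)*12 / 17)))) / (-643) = 4979 / 192900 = 0.03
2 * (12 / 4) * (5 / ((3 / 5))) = 50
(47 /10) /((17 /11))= 517 /170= 3.04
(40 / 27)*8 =320 / 27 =11.85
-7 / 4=-1.75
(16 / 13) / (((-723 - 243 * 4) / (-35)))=112 / 4407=0.03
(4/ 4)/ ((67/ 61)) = 61/ 67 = 0.91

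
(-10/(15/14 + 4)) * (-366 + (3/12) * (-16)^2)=595.49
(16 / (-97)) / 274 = -8 / 13289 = -0.00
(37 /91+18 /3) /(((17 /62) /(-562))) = -20314052 /1547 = -13131.26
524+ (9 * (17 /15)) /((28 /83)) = 554.24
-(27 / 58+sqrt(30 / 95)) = -sqrt(114) / 19 - 27 / 58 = -1.03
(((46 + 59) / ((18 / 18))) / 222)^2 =1225 / 5476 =0.22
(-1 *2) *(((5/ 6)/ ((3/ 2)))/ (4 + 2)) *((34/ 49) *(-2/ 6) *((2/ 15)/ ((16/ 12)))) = 17/ 3969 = 0.00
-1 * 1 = -1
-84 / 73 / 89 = -84 / 6497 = -0.01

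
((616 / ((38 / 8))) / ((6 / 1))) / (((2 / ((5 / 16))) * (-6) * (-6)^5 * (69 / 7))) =2695 / 366996096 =0.00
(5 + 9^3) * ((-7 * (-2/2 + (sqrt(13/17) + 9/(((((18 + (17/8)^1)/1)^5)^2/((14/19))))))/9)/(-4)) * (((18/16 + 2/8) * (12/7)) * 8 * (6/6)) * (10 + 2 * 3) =-4103203428945804425791716640/95287421715111032570751 + 129184 * sqrt(221)/51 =-5405.29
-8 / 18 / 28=-1 / 63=-0.02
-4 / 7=-0.57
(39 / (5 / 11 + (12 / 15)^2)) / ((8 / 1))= 10725 / 2408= 4.45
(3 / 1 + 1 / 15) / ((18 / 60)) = 92 / 9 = 10.22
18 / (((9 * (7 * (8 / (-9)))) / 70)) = -45 / 2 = -22.50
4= 4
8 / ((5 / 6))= 48 / 5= 9.60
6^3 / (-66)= -36 / 11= -3.27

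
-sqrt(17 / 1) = -sqrt(17) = -4.12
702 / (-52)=-27 / 2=-13.50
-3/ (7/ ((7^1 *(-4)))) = 12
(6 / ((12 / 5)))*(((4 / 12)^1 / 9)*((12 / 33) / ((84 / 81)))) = 5 / 154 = 0.03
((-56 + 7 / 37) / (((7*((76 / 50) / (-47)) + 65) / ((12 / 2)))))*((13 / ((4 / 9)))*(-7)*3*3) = 53654430375 / 5632066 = 9526.60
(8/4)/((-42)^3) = -1/37044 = -0.00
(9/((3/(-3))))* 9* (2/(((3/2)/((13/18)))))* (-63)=4914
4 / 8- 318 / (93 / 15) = -50.79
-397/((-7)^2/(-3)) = 1191/49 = 24.31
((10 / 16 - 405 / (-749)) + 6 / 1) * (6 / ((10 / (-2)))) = -8.60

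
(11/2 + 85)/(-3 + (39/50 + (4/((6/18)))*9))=4525/5289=0.86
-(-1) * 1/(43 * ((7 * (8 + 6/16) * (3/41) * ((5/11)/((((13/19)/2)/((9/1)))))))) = 23452/51728355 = 0.00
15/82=0.18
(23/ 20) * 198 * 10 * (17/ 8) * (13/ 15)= 167739/ 40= 4193.48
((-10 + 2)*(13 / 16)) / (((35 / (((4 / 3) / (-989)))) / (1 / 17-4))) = -0.00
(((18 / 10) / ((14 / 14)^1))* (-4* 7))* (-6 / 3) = 504 / 5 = 100.80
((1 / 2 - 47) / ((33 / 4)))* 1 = -62 / 11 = -5.64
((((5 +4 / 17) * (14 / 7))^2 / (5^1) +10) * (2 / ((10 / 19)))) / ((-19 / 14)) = -645876 / 7225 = -89.39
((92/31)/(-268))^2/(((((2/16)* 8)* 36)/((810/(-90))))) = -529/17255716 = -0.00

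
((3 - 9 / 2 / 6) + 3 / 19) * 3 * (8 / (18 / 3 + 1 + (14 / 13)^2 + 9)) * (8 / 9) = 41236 / 13775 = 2.99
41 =41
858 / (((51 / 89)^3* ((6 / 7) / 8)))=42558.23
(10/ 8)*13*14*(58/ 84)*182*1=171535/ 6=28589.17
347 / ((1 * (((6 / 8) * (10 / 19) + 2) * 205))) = 13186 / 18655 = 0.71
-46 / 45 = -1.02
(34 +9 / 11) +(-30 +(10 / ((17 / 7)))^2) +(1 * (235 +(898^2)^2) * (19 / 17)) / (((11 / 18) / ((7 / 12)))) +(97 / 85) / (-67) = 1477651336523503667 / 2129930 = 693755821329.11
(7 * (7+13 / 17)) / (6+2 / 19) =4389 / 493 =8.90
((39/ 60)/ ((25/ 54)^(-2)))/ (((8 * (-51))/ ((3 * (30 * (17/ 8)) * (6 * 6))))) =-8125/ 3456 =-2.35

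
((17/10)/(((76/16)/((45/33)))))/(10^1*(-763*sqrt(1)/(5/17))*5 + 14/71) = -3621/962381882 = -0.00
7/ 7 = 1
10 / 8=5 / 4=1.25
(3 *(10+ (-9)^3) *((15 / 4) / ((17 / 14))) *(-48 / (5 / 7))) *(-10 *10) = -44764094.12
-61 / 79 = -0.77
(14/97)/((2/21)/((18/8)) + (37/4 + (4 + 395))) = 10584/29940893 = 0.00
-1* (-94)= 94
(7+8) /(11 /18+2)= 5.74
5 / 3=1.67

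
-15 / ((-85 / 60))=180 / 17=10.59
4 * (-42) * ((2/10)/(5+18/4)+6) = -1011.54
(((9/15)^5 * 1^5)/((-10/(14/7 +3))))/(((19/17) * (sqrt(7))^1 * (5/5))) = -4131 * sqrt(7)/831250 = -0.01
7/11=0.64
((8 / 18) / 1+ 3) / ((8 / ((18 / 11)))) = 31 / 44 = 0.70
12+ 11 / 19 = 239 / 19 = 12.58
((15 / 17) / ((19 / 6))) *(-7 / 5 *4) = -504 / 323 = -1.56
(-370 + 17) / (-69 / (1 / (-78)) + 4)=-353 / 5386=-0.07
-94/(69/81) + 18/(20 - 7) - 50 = -47530/299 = -158.96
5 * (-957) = -4785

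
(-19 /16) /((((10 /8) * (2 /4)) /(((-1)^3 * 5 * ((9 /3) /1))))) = 28.50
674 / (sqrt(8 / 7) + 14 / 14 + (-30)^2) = 4250918 / 5682599-1348 * sqrt(14) / 5682599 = 0.75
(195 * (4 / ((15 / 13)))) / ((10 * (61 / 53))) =17914 / 305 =58.73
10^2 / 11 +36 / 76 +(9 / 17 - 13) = -2.91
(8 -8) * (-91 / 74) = 0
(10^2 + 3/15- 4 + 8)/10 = 521/50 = 10.42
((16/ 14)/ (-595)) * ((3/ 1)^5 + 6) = -1992/ 4165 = -0.48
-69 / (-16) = 69 / 16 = 4.31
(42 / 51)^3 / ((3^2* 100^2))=343 / 55271250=0.00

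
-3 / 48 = -1 / 16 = -0.06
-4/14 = -2/7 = -0.29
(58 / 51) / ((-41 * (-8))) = 29 / 8364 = 0.00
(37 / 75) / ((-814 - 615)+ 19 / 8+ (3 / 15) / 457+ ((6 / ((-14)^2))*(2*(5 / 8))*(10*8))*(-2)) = -179144 / 520273035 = -0.00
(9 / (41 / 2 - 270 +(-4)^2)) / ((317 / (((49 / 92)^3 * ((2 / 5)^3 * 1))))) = -1058841 / 900595256500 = -0.00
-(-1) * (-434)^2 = 188356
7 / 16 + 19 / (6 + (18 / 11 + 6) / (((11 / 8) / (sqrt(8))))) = -425501 / 4114128 + 257488 * sqrt(2) / 257133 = 1.31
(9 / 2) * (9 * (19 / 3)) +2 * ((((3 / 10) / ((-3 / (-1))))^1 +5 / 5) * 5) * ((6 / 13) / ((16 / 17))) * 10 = 16143 / 52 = 310.44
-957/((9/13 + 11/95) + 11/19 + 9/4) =-1575860/5989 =-263.13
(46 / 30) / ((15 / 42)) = 322 / 75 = 4.29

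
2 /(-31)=-2 /31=-0.06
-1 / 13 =-0.08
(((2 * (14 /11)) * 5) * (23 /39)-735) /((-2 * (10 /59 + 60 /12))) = 3682721 /52338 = 70.36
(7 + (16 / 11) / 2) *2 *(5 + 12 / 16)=1955 / 22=88.86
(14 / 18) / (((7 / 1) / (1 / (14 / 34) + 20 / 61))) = 1177 / 3843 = 0.31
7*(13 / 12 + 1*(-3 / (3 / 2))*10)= -132.42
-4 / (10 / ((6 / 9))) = -0.27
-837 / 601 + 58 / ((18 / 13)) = 219044 / 5409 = 40.50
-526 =-526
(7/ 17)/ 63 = 1/ 153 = 0.01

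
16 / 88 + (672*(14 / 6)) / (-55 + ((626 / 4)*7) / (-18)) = -612586 / 45881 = -13.35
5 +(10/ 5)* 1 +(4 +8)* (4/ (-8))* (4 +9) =-71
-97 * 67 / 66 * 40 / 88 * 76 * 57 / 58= -11730695 / 3509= -3343.03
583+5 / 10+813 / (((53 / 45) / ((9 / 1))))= 720381 / 106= 6796.05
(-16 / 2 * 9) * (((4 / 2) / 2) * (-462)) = 33264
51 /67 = 0.76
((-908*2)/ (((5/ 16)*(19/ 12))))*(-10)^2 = -6973440/ 19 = -367023.16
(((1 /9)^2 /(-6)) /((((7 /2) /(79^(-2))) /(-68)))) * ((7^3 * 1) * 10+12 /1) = 234056 /10615941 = 0.02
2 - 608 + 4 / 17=-10298 / 17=-605.76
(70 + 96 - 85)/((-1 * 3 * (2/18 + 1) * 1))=-243/10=-24.30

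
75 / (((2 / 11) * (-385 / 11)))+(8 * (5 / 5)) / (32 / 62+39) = -11.58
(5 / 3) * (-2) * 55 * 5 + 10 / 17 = -916.08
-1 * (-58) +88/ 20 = 62.40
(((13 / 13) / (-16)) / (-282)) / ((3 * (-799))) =-1 / 10815264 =-0.00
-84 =-84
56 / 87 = 0.64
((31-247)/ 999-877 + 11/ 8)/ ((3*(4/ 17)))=-4407233/ 3552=-1240.78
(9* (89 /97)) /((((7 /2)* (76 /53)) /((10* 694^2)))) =102234465540 /12901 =7924538.06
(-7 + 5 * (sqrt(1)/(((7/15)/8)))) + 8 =86.71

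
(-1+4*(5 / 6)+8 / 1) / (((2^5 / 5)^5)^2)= 302734375 / 3377699720527872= 0.00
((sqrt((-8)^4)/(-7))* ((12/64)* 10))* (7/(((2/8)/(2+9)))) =-5280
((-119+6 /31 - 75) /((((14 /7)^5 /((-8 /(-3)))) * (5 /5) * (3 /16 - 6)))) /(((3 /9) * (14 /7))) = 12016 /2883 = 4.17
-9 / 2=-4.50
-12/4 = -3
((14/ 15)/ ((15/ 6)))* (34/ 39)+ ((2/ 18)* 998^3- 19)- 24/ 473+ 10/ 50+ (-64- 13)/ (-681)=3854068248355153/ 34895575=110445758.48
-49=-49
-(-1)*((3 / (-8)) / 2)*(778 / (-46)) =1167 / 368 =3.17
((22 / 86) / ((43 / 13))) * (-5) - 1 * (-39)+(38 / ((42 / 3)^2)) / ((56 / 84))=14099009 / 362404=38.90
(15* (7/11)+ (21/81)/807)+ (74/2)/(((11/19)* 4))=24469355/958716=25.52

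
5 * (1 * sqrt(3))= 5 * sqrt(3)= 8.66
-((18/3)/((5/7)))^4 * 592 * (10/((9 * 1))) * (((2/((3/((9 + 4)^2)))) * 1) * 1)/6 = -7686887936/125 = -61495103.49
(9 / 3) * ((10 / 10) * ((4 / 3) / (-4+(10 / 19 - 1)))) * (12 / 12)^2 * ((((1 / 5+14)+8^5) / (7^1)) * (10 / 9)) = -8304824 / 1785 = -4652.56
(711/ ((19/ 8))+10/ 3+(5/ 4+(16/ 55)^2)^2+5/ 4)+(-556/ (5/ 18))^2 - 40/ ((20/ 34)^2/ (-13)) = 4008211.09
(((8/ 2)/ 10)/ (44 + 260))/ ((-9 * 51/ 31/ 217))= -6727/ 348840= -0.02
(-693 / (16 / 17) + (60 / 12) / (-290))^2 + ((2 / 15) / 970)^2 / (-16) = 6177982042414342169 / 11394675360000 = 542181.49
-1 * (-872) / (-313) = -872 / 313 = -2.79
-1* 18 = -18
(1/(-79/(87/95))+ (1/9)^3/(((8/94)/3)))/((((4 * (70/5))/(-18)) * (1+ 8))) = -268171/204256080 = -0.00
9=9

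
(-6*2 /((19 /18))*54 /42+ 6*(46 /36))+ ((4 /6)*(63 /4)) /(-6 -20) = -152575 /20748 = -7.35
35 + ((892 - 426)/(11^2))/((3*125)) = 1588591/45375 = 35.01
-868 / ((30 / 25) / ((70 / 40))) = -7595 / 6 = -1265.83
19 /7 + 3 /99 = 634 /231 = 2.74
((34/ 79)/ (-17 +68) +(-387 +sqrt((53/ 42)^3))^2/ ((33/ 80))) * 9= 3243792.56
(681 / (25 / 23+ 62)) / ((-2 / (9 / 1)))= -140967 / 2902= -48.58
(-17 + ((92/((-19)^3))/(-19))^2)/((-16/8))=288720563233/33967126082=8.50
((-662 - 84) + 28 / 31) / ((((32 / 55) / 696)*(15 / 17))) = -62630227 / 62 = -1010164.95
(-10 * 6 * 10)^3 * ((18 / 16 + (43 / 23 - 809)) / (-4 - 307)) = -559797986.86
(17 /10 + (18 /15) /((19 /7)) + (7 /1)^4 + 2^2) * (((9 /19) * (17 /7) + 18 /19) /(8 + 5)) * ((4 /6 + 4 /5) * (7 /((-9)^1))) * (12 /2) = -2658.58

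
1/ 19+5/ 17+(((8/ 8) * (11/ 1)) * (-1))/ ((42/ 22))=-36731/ 6783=-5.42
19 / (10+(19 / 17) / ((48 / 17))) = 912 / 499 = 1.83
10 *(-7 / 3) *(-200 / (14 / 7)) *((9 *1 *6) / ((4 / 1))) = 31500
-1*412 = -412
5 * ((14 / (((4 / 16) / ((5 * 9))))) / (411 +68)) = 12600 / 479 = 26.30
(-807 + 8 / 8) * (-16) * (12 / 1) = 154752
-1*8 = -8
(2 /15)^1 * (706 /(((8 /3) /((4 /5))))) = 706 /25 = 28.24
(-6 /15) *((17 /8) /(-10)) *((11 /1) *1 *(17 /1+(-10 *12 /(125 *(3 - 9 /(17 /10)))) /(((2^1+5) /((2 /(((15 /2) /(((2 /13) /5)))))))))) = 15.90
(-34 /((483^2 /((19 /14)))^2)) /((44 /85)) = -521645 /234675242430552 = -0.00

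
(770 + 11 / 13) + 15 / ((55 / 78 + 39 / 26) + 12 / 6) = 1651049 / 2132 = 774.41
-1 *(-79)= 79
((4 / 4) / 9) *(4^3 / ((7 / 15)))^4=94371840000 / 2401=39305222.82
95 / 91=1.04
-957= -957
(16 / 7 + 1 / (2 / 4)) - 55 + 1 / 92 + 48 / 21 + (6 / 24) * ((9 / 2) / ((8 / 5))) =-491651 / 10304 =-47.71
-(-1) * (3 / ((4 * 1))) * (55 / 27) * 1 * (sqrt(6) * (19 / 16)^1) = 1045 * sqrt(6) / 576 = 4.44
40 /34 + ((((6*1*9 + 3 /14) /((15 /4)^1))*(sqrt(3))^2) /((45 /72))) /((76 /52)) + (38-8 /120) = 14683517 /169575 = 86.59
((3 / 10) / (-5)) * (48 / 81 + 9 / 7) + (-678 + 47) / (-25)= 79151 / 3150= 25.13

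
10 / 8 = 5 / 4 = 1.25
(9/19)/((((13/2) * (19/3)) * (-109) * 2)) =-0.00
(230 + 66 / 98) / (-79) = -11303 / 3871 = -2.92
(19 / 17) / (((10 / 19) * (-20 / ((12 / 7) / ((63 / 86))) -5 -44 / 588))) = -2281881 / 14637085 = -0.16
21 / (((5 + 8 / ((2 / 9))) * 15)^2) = 7 / 126075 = 0.00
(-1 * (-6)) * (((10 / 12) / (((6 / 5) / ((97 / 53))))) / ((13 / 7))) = 16975 / 4134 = 4.11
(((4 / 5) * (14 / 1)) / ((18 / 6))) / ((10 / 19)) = 532 / 75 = 7.09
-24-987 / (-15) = 209 / 5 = 41.80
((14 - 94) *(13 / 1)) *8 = -8320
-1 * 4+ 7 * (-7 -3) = -74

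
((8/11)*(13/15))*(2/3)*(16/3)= 2.24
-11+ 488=477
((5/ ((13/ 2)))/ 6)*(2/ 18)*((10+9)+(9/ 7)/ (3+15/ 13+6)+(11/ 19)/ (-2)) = 183725/ 684684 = 0.27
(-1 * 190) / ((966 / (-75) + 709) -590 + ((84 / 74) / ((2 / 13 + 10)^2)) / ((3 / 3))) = -510378000 / 285089119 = -1.79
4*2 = 8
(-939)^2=881721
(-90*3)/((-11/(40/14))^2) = -108000/5929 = -18.22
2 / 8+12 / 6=9 / 4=2.25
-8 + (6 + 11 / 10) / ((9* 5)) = -7.84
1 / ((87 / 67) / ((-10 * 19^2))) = -241870 / 87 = -2780.11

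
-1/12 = -0.08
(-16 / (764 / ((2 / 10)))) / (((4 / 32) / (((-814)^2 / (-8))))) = 2650384 / 955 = 2775.27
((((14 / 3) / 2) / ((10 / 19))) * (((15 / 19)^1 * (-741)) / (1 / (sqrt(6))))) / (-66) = 1729 * sqrt(6) / 44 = 96.25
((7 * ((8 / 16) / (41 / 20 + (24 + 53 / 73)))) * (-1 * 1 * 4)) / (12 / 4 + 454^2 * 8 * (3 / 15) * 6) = -14600 / 55252834317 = -0.00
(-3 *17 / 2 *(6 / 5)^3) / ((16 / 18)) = -12393 / 250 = -49.57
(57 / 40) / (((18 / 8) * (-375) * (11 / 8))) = -76 / 61875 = -0.00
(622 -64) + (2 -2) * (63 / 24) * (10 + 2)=558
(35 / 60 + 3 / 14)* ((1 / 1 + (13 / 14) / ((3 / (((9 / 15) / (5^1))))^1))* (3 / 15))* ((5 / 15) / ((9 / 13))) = 0.08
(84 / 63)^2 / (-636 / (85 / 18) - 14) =-680 / 56871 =-0.01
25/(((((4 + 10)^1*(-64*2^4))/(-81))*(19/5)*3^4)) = 125/272384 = 0.00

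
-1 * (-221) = 221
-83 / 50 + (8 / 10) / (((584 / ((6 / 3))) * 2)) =-3027 / 1825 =-1.66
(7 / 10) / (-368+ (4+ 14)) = -1 / 500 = -0.00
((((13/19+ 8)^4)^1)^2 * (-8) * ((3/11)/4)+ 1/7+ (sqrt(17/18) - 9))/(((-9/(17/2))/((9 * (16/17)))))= 16781020346041018336/118884941287 - 4 * sqrt(34)/3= 141153448.37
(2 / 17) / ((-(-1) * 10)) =0.01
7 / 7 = 1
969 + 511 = 1480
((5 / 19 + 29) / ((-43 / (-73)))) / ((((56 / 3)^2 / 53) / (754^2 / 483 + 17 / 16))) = 14688901237191 / 1650000128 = 8902.36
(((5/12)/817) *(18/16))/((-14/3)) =-45/366016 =-0.00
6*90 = 540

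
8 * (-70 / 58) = -9.66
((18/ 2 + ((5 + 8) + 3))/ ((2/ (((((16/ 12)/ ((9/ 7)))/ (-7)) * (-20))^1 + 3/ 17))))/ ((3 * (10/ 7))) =50435/ 5508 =9.16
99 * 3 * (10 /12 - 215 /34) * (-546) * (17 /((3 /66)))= 332972640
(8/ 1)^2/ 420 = 16/ 105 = 0.15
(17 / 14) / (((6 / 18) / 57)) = 2907 / 14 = 207.64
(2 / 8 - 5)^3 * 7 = -48013 / 64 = -750.20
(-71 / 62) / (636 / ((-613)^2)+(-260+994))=-26679599 / 17100535084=-0.00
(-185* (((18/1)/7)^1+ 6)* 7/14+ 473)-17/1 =-2358/7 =-336.86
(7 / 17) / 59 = 7 / 1003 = 0.01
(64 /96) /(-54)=-1 /81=-0.01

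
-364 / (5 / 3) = -1092 / 5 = -218.40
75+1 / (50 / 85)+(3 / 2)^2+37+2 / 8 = 581 / 5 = 116.20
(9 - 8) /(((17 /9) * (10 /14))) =63 /85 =0.74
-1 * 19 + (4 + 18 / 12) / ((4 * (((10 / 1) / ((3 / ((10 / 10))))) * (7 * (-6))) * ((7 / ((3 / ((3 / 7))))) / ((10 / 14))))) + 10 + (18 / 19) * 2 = -211889 / 29792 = -7.11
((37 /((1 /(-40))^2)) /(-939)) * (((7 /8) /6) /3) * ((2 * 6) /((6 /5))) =-259000 /8451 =-30.65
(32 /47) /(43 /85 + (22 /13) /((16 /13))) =21760 /60113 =0.36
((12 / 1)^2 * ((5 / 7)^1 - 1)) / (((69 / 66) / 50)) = -316800 / 161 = -1967.70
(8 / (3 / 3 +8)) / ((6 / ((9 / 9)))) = 4 / 27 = 0.15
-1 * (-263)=263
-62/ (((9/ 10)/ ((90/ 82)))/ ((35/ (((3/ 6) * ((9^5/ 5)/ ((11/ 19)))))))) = -11935000/ 45999171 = -0.26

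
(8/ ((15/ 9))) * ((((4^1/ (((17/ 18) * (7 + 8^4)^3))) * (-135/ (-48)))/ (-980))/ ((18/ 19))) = -513/ 575373098055910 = -0.00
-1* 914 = -914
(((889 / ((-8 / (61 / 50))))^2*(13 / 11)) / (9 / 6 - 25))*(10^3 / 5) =-38230197733 / 206800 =-184865.56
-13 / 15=-0.87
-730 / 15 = -146 / 3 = -48.67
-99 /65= -1.52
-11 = -11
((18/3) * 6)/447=12/149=0.08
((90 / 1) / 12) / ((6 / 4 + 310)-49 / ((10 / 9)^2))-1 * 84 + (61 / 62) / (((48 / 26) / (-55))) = -4581790867 / 40445328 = -113.28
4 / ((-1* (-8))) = 0.50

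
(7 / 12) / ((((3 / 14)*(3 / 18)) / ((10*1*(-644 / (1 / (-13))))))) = 4102280 / 3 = 1367426.67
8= 8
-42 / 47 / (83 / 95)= -3990 / 3901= -1.02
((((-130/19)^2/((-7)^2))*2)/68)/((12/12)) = 8450/300713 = 0.03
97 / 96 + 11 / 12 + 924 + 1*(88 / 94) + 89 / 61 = 255503995 / 275232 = 928.32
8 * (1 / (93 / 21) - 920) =-228104 / 31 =-7358.19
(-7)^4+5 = 2406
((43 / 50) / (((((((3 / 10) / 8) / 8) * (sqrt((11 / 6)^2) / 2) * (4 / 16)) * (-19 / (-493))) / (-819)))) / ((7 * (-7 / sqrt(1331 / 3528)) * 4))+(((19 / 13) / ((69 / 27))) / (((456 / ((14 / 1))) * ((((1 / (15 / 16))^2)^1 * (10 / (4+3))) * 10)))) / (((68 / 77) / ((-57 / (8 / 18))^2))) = 26809289199 / 1332477952+52912704 * sqrt(22) / 4655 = 53335.39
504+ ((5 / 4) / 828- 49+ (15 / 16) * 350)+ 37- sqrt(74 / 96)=2716259 / 3312- sqrt(111) / 12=819.25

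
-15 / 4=-3.75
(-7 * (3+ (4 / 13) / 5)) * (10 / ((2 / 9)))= -12537 / 13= -964.38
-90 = -90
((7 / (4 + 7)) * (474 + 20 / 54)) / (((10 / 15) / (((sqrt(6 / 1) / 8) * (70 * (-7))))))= -2745715 * sqrt(6) / 99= -67935.36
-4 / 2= -2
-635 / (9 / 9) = -635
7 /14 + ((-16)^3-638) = -9467 /2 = -4733.50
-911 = -911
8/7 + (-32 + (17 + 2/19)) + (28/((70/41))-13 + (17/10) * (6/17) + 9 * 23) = 197.25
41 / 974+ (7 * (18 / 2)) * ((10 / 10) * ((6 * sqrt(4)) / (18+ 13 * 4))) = 52801 / 4870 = 10.84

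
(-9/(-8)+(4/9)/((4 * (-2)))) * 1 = 77/72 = 1.07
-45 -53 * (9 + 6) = -840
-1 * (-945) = 945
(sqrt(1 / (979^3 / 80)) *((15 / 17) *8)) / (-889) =-0.00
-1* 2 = -2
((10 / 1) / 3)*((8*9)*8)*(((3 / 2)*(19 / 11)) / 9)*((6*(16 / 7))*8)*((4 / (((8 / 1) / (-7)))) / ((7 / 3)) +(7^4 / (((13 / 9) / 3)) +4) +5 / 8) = 302895482880 / 1001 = 302592889.99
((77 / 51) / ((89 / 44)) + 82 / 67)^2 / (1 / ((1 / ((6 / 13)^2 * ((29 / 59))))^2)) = 8923851877485565969 / 25200605564084196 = 354.11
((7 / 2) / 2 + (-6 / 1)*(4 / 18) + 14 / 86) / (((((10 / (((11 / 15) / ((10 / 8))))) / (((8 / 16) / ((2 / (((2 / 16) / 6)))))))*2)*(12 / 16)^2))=3289 / 20898000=0.00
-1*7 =-7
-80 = -80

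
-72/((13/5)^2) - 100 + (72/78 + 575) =465.27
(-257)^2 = 66049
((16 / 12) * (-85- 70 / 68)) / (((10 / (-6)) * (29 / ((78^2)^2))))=43307615520 / 493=87845061.91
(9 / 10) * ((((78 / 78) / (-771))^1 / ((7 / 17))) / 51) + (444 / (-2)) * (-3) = 11981339 / 17990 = 666.00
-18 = -18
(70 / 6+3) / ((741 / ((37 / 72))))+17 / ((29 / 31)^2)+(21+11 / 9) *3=2897502605 / 33651774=86.10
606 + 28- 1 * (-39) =673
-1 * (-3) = 3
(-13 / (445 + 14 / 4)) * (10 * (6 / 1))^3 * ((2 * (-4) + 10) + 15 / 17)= -7056000 / 391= -18046.04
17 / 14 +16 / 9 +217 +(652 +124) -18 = 977.99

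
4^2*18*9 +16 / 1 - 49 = 2559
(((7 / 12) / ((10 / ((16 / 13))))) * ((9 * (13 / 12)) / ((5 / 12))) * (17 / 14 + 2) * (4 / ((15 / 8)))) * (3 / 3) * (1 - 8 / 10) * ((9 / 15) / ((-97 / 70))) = -12096 / 12125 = -1.00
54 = 54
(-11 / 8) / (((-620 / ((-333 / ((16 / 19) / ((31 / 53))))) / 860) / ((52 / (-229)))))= 100.17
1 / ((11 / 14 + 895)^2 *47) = 196 / 7392004007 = 0.00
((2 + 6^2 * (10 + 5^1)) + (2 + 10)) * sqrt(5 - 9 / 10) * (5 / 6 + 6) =11357 * sqrt(410) / 30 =7665.39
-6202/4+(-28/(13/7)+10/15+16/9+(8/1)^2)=-350797/234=-1499.13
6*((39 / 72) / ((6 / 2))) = 13 / 12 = 1.08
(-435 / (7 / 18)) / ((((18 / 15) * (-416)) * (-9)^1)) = -725 / 2912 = -0.25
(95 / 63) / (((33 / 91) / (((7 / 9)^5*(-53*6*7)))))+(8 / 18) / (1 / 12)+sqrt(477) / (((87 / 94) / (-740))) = -69560*sqrt(53) / 29 -15370252718 / 5845851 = -20091.48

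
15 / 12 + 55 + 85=565 / 4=141.25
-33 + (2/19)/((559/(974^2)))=1546859/10621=145.64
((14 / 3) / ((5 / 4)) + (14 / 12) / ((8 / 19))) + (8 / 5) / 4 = 1657 / 240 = 6.90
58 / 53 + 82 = 4404 / 53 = 83.09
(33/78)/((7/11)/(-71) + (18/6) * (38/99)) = 25773/69602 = 0.37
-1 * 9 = -9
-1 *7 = -7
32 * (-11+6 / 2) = -256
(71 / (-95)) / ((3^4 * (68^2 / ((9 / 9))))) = -71 / 35581680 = -0.00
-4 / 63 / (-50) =2 / 1575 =0.00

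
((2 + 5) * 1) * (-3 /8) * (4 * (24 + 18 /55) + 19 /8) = -921081 /3520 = -261.67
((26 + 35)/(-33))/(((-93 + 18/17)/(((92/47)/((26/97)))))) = 4627094/31514769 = 0.15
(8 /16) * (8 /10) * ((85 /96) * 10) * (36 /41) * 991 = 3081.77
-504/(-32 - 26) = 252/29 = 8.69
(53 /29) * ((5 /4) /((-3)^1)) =-0.76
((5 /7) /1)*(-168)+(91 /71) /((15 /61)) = -122249 /1065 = -114.79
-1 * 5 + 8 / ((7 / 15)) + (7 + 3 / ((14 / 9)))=21.07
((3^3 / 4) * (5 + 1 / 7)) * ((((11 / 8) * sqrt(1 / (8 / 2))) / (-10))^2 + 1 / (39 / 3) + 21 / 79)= 2219918481 / 184038400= 12.06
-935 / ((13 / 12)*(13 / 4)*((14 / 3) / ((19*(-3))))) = 3837240 / 1183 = 3243.65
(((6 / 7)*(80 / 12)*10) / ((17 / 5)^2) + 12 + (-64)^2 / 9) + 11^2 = 10797739 / 18207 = 593.05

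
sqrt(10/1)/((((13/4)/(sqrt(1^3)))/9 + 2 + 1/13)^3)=102503232 * sqrt(10)/1485446221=0.22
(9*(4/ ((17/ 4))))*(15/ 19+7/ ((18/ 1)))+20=9684/ 323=29.98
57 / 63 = 19 / 21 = 0.90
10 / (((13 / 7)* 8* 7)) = 5 / 52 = 0.10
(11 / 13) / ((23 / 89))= 979 / 299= 3.27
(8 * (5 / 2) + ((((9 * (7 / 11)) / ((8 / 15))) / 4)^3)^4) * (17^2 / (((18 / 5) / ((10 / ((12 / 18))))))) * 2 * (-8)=-3665063587153228186169343403248562837625 / 1356885587321249879321147867136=-2701085206.74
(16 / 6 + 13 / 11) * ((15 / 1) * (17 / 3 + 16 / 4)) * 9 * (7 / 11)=386715 / 121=3195.99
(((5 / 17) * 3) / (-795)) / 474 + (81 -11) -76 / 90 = 443018081 / 6406110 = 69.16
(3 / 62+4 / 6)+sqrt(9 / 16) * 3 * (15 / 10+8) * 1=16435 / 744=22.09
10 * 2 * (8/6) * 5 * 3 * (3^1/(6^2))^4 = 25/1296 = 0.02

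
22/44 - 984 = -1967/2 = -983.50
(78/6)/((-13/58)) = -58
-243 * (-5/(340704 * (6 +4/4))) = 135/264992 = 0.00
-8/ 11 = -0.73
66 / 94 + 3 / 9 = 1.04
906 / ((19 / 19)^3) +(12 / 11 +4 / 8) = 19967 / 22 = 907.59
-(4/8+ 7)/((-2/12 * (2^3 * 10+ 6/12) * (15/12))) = 72/161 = 0.45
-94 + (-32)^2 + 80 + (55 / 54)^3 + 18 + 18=164873719 / 157464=1047.06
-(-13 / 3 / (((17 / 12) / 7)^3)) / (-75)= -856128 / 122825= -6.97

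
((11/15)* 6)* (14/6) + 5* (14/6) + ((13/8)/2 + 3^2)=7619/240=31.75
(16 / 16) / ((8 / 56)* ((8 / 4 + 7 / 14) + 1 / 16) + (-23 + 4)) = -112 / 2087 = -0.05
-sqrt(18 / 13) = -3* sqrt(26) / 13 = -1.18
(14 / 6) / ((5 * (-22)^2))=7 / 7260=0.00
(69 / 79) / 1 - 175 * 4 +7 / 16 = -883143 / 1264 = -698.69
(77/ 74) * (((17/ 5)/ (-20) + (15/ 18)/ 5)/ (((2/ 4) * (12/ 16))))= -77/ 8325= -0.01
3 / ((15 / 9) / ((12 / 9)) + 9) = 12 / 41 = 0.29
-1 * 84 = -84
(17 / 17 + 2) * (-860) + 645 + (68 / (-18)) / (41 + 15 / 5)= -383147 / 198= -1935.09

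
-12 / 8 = -3 / 2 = -1.50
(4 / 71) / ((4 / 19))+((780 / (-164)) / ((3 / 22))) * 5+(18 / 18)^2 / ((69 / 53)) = -34819816 / 200859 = -173.35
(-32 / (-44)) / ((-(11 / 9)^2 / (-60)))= 38880 / 1331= 29.21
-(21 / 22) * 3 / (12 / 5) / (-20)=21 / 352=0.06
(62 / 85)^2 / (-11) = -3844 / 79475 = -0.05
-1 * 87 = -87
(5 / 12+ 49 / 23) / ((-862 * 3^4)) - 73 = -73.00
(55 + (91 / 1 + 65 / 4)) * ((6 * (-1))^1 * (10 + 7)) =-33099 / 2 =-16549.50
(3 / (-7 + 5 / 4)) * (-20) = 240 / 23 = 10.43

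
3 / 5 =0.60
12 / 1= 12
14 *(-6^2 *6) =-3024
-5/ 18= -0.28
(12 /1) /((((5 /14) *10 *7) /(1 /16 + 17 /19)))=873 /1900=0.46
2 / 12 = 1 / 6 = 0.17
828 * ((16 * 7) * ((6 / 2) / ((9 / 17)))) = 525504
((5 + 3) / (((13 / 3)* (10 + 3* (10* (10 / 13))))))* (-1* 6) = -72 / 215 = -0.33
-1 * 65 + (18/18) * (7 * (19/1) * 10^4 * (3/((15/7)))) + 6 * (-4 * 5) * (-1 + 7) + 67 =1861282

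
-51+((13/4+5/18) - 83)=-4697/36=-130.47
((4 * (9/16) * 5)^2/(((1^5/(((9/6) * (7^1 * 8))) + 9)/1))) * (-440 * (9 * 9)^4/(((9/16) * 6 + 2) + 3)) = -1610894393262000/50719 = -31761162350.64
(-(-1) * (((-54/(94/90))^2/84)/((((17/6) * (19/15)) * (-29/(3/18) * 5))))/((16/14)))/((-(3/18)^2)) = 13286025/41383406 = 0.32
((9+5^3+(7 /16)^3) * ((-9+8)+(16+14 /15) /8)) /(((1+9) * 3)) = 4088541 /819200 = 4.99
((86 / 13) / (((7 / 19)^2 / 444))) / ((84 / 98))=2297404 / 91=25246.20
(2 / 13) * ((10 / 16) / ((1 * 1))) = 5 / 52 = 0.10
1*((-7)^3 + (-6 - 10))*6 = -2154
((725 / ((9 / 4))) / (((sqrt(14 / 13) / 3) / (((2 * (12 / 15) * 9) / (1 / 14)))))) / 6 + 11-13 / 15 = 152 / 15 + 2320 * sqrt(182) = 31308.64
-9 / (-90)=1 / 10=0.10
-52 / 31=-1.68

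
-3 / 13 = -0.23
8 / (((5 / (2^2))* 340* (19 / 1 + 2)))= 8 / 8925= 0.00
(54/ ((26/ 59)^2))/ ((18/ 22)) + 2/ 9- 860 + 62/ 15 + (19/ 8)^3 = -1956174457/ 3893760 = -502.39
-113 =-113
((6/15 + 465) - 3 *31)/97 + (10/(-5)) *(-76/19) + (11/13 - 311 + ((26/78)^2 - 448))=-42343321/56745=-746.20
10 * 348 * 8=27840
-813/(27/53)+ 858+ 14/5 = -33079/45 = -735.09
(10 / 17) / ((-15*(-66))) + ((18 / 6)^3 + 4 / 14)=321460 / 11781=27.29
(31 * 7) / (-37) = -5.86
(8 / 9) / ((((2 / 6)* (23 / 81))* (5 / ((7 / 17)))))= 1512 / 1955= 0.77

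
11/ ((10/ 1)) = 1.10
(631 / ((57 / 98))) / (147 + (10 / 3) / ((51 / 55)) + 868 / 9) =1051246 / 239381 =4.39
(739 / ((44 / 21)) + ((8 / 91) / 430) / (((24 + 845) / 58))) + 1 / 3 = 72028139419 / 204023820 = 353.04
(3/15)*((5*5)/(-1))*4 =-20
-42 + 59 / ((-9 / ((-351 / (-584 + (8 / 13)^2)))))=-4531413 / 98632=-45.94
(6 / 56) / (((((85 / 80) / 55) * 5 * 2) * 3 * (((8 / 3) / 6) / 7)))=99 / 34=2.91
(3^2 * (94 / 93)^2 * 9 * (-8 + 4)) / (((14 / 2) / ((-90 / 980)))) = 1431432 / 329623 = 4.34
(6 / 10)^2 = 9 / 25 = 0.36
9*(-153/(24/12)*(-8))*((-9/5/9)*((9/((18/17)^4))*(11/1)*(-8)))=694152.31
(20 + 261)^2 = 78961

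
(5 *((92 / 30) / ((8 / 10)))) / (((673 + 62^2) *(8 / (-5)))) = -575 / 216816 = -0.00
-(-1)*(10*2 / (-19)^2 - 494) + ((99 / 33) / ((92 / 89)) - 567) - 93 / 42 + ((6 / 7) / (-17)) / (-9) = -12571062347 / 11856684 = -1060.25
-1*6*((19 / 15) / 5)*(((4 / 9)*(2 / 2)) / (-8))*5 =19 / 45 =0.42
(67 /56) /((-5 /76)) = -1273 /70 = -18.19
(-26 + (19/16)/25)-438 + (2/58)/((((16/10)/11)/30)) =-5299349/11600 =-456.84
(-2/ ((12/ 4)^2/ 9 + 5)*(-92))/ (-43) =-92/ 129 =-0.71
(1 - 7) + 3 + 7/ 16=-41/ 16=-2.56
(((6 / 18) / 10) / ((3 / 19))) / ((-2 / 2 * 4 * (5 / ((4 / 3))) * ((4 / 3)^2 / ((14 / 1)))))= -133 / 1200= -0.11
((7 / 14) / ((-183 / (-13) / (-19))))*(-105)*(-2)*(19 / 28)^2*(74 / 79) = -16495895 / 269864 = -61.13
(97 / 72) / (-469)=-97 / 33768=-0.00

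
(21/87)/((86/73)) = 511/2494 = 0.20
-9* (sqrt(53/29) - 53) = 477 - 9* sqrt(1537)/29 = 464.83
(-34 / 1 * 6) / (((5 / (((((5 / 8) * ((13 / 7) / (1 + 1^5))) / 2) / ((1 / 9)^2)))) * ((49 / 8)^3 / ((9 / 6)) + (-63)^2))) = -5155488 / 22160887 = -0.23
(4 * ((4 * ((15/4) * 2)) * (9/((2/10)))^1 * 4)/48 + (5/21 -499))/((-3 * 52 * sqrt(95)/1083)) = 4864 * sqrt(95)/1365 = 34.73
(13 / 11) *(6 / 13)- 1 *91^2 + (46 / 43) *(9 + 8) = -3908053 / 473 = -8262.27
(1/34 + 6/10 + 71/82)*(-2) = -10422/3485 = -2.99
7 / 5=1.40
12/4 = 3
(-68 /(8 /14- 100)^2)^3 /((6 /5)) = -2890047685 /10656797515997184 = -0.00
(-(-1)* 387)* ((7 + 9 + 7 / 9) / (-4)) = -6493 / 4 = -1623.25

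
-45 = -45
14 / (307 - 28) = 14 / 279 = 0.05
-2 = -2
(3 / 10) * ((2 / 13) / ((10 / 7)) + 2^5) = 6261 / 650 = 9.63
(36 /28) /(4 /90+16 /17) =6885 /5278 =1.30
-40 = -40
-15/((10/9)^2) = -243/20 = -12.15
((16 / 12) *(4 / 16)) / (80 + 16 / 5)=5 / 1248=0.00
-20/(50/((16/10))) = -16/25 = -0.64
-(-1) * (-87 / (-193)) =87 / 193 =0.45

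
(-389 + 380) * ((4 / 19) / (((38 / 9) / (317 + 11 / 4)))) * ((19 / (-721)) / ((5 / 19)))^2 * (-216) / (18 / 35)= 224395434 / 371315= 604.33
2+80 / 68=54 / 17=3.18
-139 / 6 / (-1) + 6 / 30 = 701 / 30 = 23.37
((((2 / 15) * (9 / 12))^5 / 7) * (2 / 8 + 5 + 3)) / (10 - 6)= 33 / 11200000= 0.00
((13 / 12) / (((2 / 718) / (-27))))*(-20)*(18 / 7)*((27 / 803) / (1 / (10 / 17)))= 1020672900 / 95557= 10681.30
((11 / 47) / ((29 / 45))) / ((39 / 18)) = 2970 / 17719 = 0.17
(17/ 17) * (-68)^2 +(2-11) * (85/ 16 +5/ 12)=73159/ 16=4572.44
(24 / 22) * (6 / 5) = 72 / 55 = 1.31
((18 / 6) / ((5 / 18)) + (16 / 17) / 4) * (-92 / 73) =-86296 / 6205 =-13.91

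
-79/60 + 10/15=-13/20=-0.65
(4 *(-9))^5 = -60466176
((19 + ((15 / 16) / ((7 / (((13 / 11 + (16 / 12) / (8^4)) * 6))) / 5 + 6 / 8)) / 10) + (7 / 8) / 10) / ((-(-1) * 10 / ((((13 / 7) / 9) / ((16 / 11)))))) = 18459391379 / 67818329600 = 0.27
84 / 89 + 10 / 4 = 613 / 178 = 3.44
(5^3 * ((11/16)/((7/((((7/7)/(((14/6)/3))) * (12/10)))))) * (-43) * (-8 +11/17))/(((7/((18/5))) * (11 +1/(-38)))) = 454966875/1621018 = 280.67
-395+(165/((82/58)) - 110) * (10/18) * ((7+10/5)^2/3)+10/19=-228920/779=-293.86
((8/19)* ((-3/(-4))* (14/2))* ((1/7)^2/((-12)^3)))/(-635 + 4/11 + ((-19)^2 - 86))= 11/151530624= 0.00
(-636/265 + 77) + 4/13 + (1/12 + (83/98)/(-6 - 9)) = 2863999/38220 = 74.93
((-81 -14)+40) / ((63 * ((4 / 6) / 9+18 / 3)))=-165 / 1148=-0.14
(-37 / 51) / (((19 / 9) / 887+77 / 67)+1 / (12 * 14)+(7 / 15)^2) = -3078422200 / 5835986389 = -0.53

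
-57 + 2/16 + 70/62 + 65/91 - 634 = -1196159/1736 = -689.03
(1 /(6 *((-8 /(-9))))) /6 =1 /32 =0.03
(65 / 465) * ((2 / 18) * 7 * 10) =910 / 837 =1.09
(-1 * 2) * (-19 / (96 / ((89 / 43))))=1691 / 2064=0.82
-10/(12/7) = -35/6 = -5.83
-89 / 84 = -1.06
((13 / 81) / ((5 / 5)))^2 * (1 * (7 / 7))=169 / 6561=0.03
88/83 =1.06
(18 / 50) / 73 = 0.00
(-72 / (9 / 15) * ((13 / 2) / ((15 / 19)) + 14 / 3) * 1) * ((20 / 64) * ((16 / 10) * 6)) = -4644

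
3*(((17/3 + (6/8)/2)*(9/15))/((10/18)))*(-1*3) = -2349/40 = -58.72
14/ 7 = 2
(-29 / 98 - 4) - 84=-8653 / 98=-88.30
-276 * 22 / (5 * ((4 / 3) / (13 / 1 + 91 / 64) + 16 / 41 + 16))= -86168511 / 1169540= -73.68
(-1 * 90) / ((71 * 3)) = -30 / 71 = -0.42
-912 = -912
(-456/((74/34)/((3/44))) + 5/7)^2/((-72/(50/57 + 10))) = -231698273195/8327837826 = -27.82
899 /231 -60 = -12961 /231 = -56.11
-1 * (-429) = 429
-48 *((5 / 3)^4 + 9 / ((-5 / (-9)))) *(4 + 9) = -2014688 / 135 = -14923.61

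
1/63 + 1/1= 64/63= 1.02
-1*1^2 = -1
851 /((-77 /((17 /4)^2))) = -245939 /1232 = -199.63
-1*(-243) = 243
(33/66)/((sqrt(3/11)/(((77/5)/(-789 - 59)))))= -77 * sqrt(33)/25440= -0.02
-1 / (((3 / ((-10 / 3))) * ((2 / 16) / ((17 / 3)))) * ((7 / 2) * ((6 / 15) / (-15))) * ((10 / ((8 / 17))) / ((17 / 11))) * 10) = -2720 / 693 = -3.92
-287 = -287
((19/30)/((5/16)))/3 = 152/225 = 0.68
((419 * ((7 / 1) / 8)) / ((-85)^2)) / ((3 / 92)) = 1.56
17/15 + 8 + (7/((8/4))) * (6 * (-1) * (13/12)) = -817/60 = -13.62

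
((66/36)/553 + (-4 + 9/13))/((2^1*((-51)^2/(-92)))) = 3278213/56095767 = 0.06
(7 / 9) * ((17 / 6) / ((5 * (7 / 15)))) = 17 / 18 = 0.94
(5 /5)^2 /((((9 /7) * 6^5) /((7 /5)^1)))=49 /349920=0.00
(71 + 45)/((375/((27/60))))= 87/625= 0.14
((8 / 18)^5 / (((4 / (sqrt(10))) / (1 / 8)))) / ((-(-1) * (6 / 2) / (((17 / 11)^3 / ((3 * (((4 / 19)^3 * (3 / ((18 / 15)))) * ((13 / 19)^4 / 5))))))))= 4391591853707 * sqrt(10) / 20202565399731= 0.69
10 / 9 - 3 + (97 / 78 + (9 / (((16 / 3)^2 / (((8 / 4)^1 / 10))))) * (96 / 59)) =-149749 / 276120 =-0.54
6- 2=4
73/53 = 1.38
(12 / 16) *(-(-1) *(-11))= -33 / 4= -8.25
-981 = -981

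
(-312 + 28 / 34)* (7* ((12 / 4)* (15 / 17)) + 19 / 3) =-6707720 / 867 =-7736.70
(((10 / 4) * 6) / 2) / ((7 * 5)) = 3 / 14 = 0.21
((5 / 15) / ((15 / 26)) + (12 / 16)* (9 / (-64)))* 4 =5441 / 2880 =1.89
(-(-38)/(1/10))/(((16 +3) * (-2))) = -10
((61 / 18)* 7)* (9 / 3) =427 / 6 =71.17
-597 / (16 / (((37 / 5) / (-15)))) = 7363 / 400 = 18.41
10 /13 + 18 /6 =49 /13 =3.77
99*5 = 495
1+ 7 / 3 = 10 / 3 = 3.33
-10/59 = -0.17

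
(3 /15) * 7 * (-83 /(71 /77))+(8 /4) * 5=-41187 /355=-116.02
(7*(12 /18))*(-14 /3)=-196 /9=-21.78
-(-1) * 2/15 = 2/15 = 0.13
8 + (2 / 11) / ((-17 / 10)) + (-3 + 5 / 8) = 8255 / 1496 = 5.52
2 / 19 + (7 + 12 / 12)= 8.11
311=311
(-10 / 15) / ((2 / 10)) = -10 / 3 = -3.33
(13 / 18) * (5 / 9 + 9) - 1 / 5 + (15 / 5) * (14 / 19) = 68576 / 7695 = 8.91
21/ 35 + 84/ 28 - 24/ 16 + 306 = 3081/ 10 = 308.10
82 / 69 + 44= 3118 / 69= 45.19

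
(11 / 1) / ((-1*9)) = -11 / 9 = -1.22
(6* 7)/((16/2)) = 21/4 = 5.25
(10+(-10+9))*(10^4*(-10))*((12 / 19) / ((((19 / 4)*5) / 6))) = -143601.11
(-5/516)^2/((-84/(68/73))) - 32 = -13061454761/408170448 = -32.00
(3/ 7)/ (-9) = -1/ 21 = -0.05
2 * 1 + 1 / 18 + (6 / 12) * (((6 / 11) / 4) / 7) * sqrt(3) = 3 * sqrt(3) / 308 + 37 / 18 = 2.07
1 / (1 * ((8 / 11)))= 11 / 8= 1.38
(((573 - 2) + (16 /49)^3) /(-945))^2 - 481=-237637707173196776 /494424620106921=-480.63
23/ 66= 0.35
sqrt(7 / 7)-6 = -5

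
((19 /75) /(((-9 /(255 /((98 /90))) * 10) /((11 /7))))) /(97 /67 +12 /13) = -3094663 /7082950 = -0.44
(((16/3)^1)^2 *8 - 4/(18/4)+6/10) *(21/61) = 23863/305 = 78.24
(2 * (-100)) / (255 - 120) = -40 / 27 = -1.48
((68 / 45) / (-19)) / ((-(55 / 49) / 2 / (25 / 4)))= 1666 / 1881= 0.89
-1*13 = -13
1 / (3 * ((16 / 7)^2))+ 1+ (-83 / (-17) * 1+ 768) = 10104641 / 13056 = 773.95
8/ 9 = 0.89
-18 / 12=-3 / 2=-1.50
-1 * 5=-5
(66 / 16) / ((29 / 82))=11.66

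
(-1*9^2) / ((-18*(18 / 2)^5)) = 1 / 13122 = 0.00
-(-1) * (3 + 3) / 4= 1.50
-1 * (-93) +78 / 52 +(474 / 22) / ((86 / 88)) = 10023 / 86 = 116.55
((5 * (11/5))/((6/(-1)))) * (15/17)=-55/34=-1.62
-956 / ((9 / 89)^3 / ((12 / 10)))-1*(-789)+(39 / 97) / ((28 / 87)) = -1108593.07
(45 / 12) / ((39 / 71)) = 355 / 52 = 6.83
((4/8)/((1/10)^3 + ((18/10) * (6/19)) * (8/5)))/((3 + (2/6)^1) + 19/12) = 114000/1020641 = 0.11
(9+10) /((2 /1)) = 19 /2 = 9.50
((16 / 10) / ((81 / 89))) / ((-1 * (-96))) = 89 / 4860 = 0.02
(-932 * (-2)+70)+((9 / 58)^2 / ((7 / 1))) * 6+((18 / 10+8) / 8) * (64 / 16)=1938.92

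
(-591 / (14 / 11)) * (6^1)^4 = -601806.86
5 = 5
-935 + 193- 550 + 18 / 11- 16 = -14370 / 11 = -1306.36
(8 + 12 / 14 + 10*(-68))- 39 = -4971 / 7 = -710.14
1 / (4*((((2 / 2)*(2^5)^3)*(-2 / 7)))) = -7 / 262144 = -0.00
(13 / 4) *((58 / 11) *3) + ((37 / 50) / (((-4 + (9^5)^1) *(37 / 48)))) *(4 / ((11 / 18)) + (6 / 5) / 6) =1192500669 / 23196250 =51.41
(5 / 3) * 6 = 10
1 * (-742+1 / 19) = -14097 / 19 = -741.95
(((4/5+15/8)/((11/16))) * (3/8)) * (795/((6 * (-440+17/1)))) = -0.46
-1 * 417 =-417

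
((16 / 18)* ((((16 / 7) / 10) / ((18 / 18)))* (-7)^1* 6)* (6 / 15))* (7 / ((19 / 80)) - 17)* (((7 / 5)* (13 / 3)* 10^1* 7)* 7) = -180357632 / 1425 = -126566.76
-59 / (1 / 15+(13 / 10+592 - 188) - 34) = -1770 / 11141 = -0.16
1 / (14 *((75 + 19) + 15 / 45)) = 3 / 3962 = 0.00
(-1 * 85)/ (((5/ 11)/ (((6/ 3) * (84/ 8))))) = -3927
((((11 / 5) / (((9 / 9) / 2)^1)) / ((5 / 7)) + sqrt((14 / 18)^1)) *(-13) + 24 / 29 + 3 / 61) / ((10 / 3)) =-10508289 / 442250-13 *sqrt(7) / 10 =-27.20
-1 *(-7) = 7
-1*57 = -57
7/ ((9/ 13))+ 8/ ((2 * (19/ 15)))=2269/ 171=13.27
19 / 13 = 1.46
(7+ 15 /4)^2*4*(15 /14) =27735 /56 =495.27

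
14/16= 7/8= 0.88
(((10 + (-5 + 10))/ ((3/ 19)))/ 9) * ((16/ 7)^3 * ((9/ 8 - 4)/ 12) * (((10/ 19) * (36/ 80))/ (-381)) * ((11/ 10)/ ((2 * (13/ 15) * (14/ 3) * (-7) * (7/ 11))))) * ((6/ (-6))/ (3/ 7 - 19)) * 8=-89056/ 360728641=-0.00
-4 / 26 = -2 / 13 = -0.15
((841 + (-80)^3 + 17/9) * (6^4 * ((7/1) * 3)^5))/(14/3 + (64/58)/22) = -1294606622509055856/2257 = -573596199605252.93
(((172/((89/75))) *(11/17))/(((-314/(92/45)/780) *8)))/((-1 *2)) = 7071350/237541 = 29.77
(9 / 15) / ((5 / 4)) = 12 / 25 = 0.48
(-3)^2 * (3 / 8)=27 / 8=3.38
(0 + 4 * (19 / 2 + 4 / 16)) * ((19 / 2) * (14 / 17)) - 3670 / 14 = 5114 / 119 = 42.97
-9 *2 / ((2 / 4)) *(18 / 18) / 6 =-6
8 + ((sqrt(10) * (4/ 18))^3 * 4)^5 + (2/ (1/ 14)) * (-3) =-76 + 335544320000000 * sqrt(10)/ 205891132094649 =-70.85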